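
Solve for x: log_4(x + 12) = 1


Convert to exponential form: x + 12 = 4^1 = 4
x = 4 - 12 = -8
Check: log_4(-8 + 12) = log_4(4) = log_4(4) = 1 ✓

x = -8


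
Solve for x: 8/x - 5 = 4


Subtract -5 from both sides: 8/x = 9
Multiply both sides by x: 8 = 9 * x
Divide by 9: x = 8/9

x = 8/9


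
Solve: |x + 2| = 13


An absolute value equation |expr| = 13 gives two cases:
Case 1: x + 2 = 13
  x = 11, so x = 11
Case 2: x + 2 = -13
  x = -15, so x = -15

x = -15, x = 11


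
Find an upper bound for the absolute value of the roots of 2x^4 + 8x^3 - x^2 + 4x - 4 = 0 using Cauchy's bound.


Cauchy's bound: all roots r satisfy |r| <= 1 + max(|a_i/a_n|) for i = 0,...,n-1
where a_n is the leading coefficient.

Coefficients: [2, 8, -1, 4, -4]
Leading coefficient a_n = 2
Ratios |a_i/a_n|: 4, 1/2, 2, 2
Maximum ratio: 4
Cauchy's bound: |r| <= 1 + 4 = 5

Upper bound = 5


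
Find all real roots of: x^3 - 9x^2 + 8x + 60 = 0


Let p(x) = x^3 - 9x^2 + 8x + 60. By the rational root theorem (leading coefficient 1), any rational root is an integer divisor of 60: try ±1, ±2, ... in turn.
Test x = 1: value = 60 ≠ 0.
Test x = -1: value = 42 ≠ 0.
Test x = 2: value = 48 ≠ 0.
Test x = -2: value = 0 ✓, so (x + 2) is a factor.
Synthetic division by (x + 2): bring down 1; 1(-2) - 9 = -11; (-11)(-2) + 8 = 30; 30(-2) + 60 = 0 → quotient x^2 - 11x + 30, remainder 0.
Solve the quadratic x^2 - 11x + 30 = 0: discriminant = (-11)^2 - 4(1)(30) = 121 - 120 = 1.
sqrt(1) = 1, so x = (11 ± 1)/2: x = 6 or x = 5.

x = -2, x = 5, x = 6


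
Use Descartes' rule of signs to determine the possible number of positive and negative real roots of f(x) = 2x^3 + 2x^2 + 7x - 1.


Descartes' rule of signs:

For positive roots, count sign changes in f(x) = 2x^3 + 2x^2 + 7x - 1:
Signs of coefficients: +, +, +, -
Number of sign changes: 1
Possible positive real roots: 1

For negative roots, examine f(-x) = -2x^3 + 2x^2 - 7x - 1:
Signs of coefficients: -, +, -, -
Number of sign changes: 2
Possible negative real roots: 2, 0

Positive roots: 1; Negative roots: 2 or 0


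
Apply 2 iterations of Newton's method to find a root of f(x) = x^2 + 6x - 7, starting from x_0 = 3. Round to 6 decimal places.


Newton's method: x_(n+1) = x_n - f(x_n)/f'(x_n)
f(x) = x^2 + 6x - 7
f'(x) = 2x + 6

Iteration 1:
  f(3.000000) = 20.000000
  f'(3.000000) = 12.000000
  x_1 = 3.000000 - (20.000000)/(12.000000) = 1.333333

Iteration 2:
  f(1.333333) = 2.777778
  f'(1.333333) = 8.666667
  x_2 = 1.333333 - (2.777778)/(8.666667) = 1.012821

x_2 = 1.012821


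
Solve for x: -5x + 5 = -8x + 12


Starting with: -5x + 5 = -8x + 12
Move all x terms to left: (-5 + 8)x = 12 - 5
Simplify: 3x = 7
Divide both sides by 3: x = 7/3

x = 7/3


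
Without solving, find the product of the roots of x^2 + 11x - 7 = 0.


By Vieta's formulas for ax^2 + bx + c = 0:
  Sum of roots = -b/a
  Product of roots = c/a

Here a = 1, b = 11, c = -7
Sum = -(11)/1 = -11
Product = -7/1 = -7

Product = -7


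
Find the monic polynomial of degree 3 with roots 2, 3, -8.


A monic polynomial with roots 2, 3, -8 is:
p(x) = (x - 2)(x - 3)(x + 8)
After multiplying by (x - 2): x - 2
After multiplying by (x - 3): x^2 - 5x + 6
After multiplying by (x + 8): x^3 + 3x^2 - 34x + 48

x^3 + 3x^2 - 34x + 48


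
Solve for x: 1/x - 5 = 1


Subtract -5 from both sides: 1/x = 6
Multiply both sides by x: 1 = 6 * x
Divide by 6: x = 1/6

x = 1/6


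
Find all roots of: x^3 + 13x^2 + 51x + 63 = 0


Let p(x) = x^3 + 13x^2 + 51x + 63. By the rational root theorem (leading coefficient 1), any rational root is an integer divisor of 63: try ±1, ±2, ... in turn.
Test x = 1: value = 128 ≠ 0.
Test x = -1: value = 24 ≠ 0.
Test x = 3: value = 360 ≠ 0.
Test x = -3: value = 0 ✓, so (x + 3) is a factor.
Synthetic division by (x + 3): bring down 1; 1(-3) + 13 = 10; 10(-3) + 51 = 21; 21(-3) + 63 = 0 → quotient x^2 + 10x + 21, remainder 0.
Solve the quadratic x^2 + 10x + 21 = 0: discriminant = 10^2 - 4(1)(21) = 100 - 84 = 16.
sqrt(16) = 4, so x = (-10 ± 4)/2: x = -3 or x = -7.
Collecting all roots found:

x = -7, x = -3 (multiplicity 2)


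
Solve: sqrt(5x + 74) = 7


Square both sides: 5x + 74 = 7^2 = 49
5x = 49 - 74 = -25
x = -5
Check: sqrt(5*(-5) + 74) = sqrt(49) = 7 ✓

x = -5


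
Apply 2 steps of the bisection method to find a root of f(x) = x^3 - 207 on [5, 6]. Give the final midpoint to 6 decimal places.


f(x) = x^3 - 207
f(5) = -82 < 0
f(6) = 9 > 0

Step 1: midpoint = (5.000000 + 6.000000)/2 = 5.500000
  f(5.500000) = -40.625000
  f(mid) < 0, so root is in [5.500000, 6.000000]

Step 2: midpoint = (5.500000 + 6.000000)/2 = 5.750000
  f(5.750000) = -16.890625
  f(mid) < 0, so root is in [5.750000, 6.000000]

midpoint = 5.750000


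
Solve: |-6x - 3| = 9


An absolute value equation |expr| = 9 gives two cases:
Case 1: -6x - 3 = 9
  -6x = 12, so x = -2
Case 2: -6x - 3 = -9
  -6x = -6, so x = 1

x = -2, x = 1


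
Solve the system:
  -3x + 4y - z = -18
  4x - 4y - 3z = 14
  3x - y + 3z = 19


Using Cramer's rule. Expand each determinant along the first row.
D  = (-3)*[(-4)*3 - (-3)*(-1)] - 4*[4*3 - (-3)*3] + (-1)*[4*(-1) - (-4)*3]
  = (-3)*(-15) - 4*(21) + (-1)*(8) = -47
Dx = (-18)*[(-4)*3 - (-3)*(-1)] - 4*[14*3 - (-3)*19] + (-1)*[14*(-1) - (-4)*19]
  = (-18)*(-15) - 4*(99) + (-1)*(62) = -188
Dy = (-3)*[14*3 - (-3)*19] - (-18)*[4*3 - (-3)*3] + (-1)*[4*19 - 14*3]
  = (-3)*(99) - (-18)*(21) + (-1)*(34) = 47
Dz = (-3)*[(-4)*19 - 14*(-1)] - 4*[4*19 - 14*3] + (-18)*[4*(-1) - (-4)*3]
  = (-3)*(-62) - 4*(34) + (-18)*(8) = -94
x = Dx/D = -188/-47 = 4, y = Dy/D = 47/-47 = -1, z = Dz/D = -94/-47 = 2
Check eq1: (-3)(4) + (4)(-1) + (-1)(2) = -18 = -18 ✓
Check eq2: (4)(4) + (-4)(-1) + (-3)(2) = 14 = 14 ✓
Check eq3: (3)(4) + (-1)(-1) + (3)(2) = 19 = 19 ✓

x = 4, y = -1, z = 2


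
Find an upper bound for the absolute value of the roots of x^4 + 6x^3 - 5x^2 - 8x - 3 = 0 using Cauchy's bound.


Cauchy's bound: all roots r satisfy |r| <= 1 + max(|a_i/a_n|) for i = 0,...,n-1
where a_n is the leading coefficient.

Coefficients: [1, 6, -5, -8, -3]
Leading coefficient a_n = 1
Ratios |a_i/a_n|: 6, 5, 8, 3
Maximum ratio: 8
Cauchy's bound: |r| <= 1 + 8 = 9

Upper bound = 9


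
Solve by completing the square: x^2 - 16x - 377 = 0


Start: x^2 - 16x - 377 = 0
Move constant: x^2 - 16x = 377
Half of -16 is -8, squared is 64
Add 64 to both sides: x^2 - 16x + 64 = 441
(x - 8)^2 = 441
x - 8 = ±21
x = 8 + 21 = 29 or x = 8 - 21 = -13

x = -13, x = 29


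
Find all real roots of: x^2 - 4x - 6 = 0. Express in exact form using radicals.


Using the quadratic formula: x = (-b ± sqrt(b^2 - 4ac)) / (2a)
Here a = 1, b = -4, c = -6
Discriminant = b^2 - 4ac = (-4)^2 - 4(1)(-6) = 16 + 24 = 40
Since discriminant = 40 > 0, there are two real roots.
x = (4 ± 2*sqrt(10)) / 2
Simplifying: x = 2 ± sqrt(10)
Numerically: x ≈ 5.1623 or x ≈ -1.1623

x = 2 + sqrt(10) or x = 2 - sqrt(10)


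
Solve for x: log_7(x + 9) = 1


Convert to exponential form: x + 9 = 7^1 = 7
x = 7 - 9 = -2
Check: log_7(-2 + 9) = log_7(7) = log_7(7) = 1 ✓

x = -2


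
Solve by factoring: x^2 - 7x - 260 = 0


We need two numbers that multiply to -260 and add to -7.
Those numbers are -20 and 13 (since (-20) * 13 = -260 and (-20) + 13 = -7).
So x^2 - 7x - 260 = (x - 20)(x + 13) = 0
Setting each factor to zero: x = 20 or x = -13

x = -13, x = 20


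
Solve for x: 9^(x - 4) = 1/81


Express both sides with the same base.
1/81 = 9^(-2)
Since the bases match, equate exponents: x - 4 = -2
So x = -2 - (-4) = 2

x = 2


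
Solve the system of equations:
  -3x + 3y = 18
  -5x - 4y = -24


Using Cramer's rule:
Determinant D = (-3)(-4) - (-5)(3) = 12 + 15 = 27
Dx = (18)(-4) - (-24)(3) = -72 + 72 = 0
Dy = (-3)(-24) - (-5)(18) = 72 + 90 = 162
x = Dx/D = 0/27 = 0
y = Dy/D = 162/27 = 6

x = 0, y = 6


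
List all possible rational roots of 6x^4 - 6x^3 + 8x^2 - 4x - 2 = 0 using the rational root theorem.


Rational root theorem: possible roots are ±p/q where:
  p divides the constant term (-2): p ∈ {1, 2}
  q divides the leading coefficient (6): q ∈ {1, 2, 3, 6}

All possible rational roots: -2, -1, -2/3, -1/2, -1/3, -1/6, 1/6, 1/3, 1/2, 2/3, 1, 2

-2, -1, -2/3, -1/2, -1/3, -1/6, 1/6, 1/3, 1/2, 2/3, 1, 2


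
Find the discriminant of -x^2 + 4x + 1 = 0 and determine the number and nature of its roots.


For ax^2 + bx + c = 0, discriminant D = b^2 - 4ac
Here a = -1, b = 4, c = 1
D = (4)^2 - 4(-1)(1) = 16 + 4 = 20

D = 20 > 0 but not a perfect square
The equation has 2 distinct real irrational roots.

Discriminant = 20, 2 distinct real irrational roots


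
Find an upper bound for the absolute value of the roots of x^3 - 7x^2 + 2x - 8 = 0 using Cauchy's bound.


Cauchy's bound: all roots r satisfy |r| <= 1 + max(|a_i/a_n|) for i = 0,...,n-1
where a_n is the leading coefficient.

Coefficients: [1, -7, 2, -8]
Leading coefficient a_n = 1
Ratios |a_i/a_n|: 7, 2, 8
Maximum ratio: 8
Cauchy's bound: |r| <= 1 + 8 = 9

Upper bound = 9


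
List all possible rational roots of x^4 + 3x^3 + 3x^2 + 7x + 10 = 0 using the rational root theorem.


Rational root theorem: possible roots are ±p/q where:
  p divides the constant term (10): p ∈ {1, 2, 5, 10}
  q divides the leading coefficient (1): q ∈ {1}

All possible rational roots: -10, -5, -2, -1, 1, 2, 5, 10

-10, -5, -2, -1, 1, 2, 5, 10


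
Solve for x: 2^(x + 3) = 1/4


Express both sides with the same base.
1/4 = 2^(-2)
Since the bases match, equate exponents: x + 3 = -2
So x = -2 - (3) = -5

x = -5


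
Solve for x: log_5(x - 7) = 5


Convert to exponential form: x - 7 = 5^5 = 3125
x = 3125 + 7 = 3132
Check: log_5(3132 - 7) = log_5(3125) = log_5(3125) = 5 ✓

x = 3132


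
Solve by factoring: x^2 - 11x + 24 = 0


We need two numbers that multiply to 24 and add to -11.
Those numbers are -3 and -8 (since (-3) * (-8) = 24 and (-3) + (-8) = -11).
So x^2 - 11x + 24 = (x - 3)(x - 8) = 0
Setting each factor to zero: x = 3 or x = 8

x = 3, x = 8


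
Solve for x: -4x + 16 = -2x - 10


Starting with: -4x + 16 = -2x - 10
Move all x terms to left: (-4 + 2)x = -10 - 16
Simplify: -2x = -26
Divide both sides by -2: x = 13

x = 13


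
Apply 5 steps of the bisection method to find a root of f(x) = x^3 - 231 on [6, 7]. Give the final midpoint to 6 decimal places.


f(x) = x^3 - 231
f(6) = -15 < 0
f(7) = 112 > 0

Step 1: midpoint = (6.000000 + 7.000000)/2 = 6.500000
  f(6.500000) = 43.625000
  f(mid) > 0, so root is in [6.000000, 6.500000]

Step 2: midpoint = (6.000000 + 6.500000)/2 = 6.250000
  f(6.250000) = 13.140625
  f(mid) > 0, so root is in [6.000000, 6.250000]

Step 3: midpoint = (6.000000 + 6.250000)/2 = 6.125000
  f(6.125000) = -1.216797
  f(mid) < 0, so root is in [6.125000, 6.250000]

Step 4: midpoint = (6.125000 + 6.250000)/2 = 6.187500
  f(6.187500) = 5.889404
  f(mid) > 0, so root is in [6.125000, 6.187500]

Step 5: midpoint = (6.125000 + 6.187500)/2 = 6.156250
  f(6.156250) = 2.318268
  f(mid) > 0, so root is in [6.125000, 6.156250]

midpoint = 6.156250


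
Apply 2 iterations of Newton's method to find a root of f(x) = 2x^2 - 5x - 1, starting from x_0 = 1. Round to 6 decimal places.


Newton's method: x_(n+1) = x_n - f(x_n)/f'(x_n)
f(x) = 2x^2 - 5x - 1
f'(x) = 4x - 5

Iteration 1:
  f(1.000000) = -4.000000
  f'(1.000000) = -1.000000
  x_1 = 1.000000 - (-4.000000)/(-1.000000) = -3.000000

Iteration 2:
  f(-3.000000) = 32.000000
  f'(-3.000000) = -17.000000
  x_2 = -3.000000 - (32.000000)/(-17.000000) = -1.117647

x_2 = -1.117647


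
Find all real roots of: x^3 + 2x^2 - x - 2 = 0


Let p(x) = x^3 + 2x^2 - x - 2. By the rational root theorem (leading coefficient 1), any rational root is an integer divisor of 2: try ±1, ±2, ... in turn.
Test x = 1: value = 0 ✓, so (x - 1) is a factor.
Synthetic division by (x - 1): bring down 1; 1(1) + 2 = 3; 3(1) - 1 = 2; 2(1) - 2 = 0 → quotient x^2 + 3x + 2, remainder 0.
Solve the quadratic x^2 + 3x + 2 = 0: discriminant = 3^2 - 4(1)(2) = 9 - 8 = 1.
sqrt(1) = 1, so x = (-3 ± 1)/2: x = -1 or x = -2.

x = -2, x = -1, x = 1


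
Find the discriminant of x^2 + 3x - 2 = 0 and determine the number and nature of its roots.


For ax^2 + bx + c = 0, discriminant D = b^2 - 4ac
Here a = 1, b = 3, c = -2
D = (3)^2 - 4(1)(-2) = 9 + 8 = 17

D = 17 > 0 but not a perfect square
The equation has 2 distinct real irrational roots.

Discriminant = 17, 2 distinct real irrational roots


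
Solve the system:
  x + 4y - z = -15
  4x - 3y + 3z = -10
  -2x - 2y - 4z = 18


Using Cramer's rule. Expand each determinant along the first row.
D  = 1*[(-3)*(-4) - 3*(-2)] - 4*[4*(-4) - 3*(-2)] + (-1)*[4*(-2) - (-3)*(-2)]
  = 1*(18) - 4*(-10) + (-1)*(-14) = 72
Dx = (-15)*[(-3)*(-4) - 3*(-2)] - 4*[(-10)*(-4) - 3*18] + (-1)*[(-10)*(-2) - (-3)*18]
  = (-15)*(18) - 4*(-14) + (-1)*(74) = -288
Dy = 1*[(-10)*(-4) - 3*18] - (-15)*[4*(-4) - 3*(-2)] + (-1)*[4*18 - (-10)*(-2)]
  = 1*(-14) - (-15)*(-10) + (-1)*(52) = -216
Dz = 1*[(-3)*18 - (-10)*(-2)] - 4*[4*18 - (-10)*(-2)] + (-15)*[4*(-2) - (-3)*(-2)]
  = 1*(-74) - 4*(52) + (-15)*(-14) = -72
x = Dx/D = -288/72 = -4, y = Dy/D = -216/72 = -3, z = Dz/D = -72/72 = -1
Check eq1: (1)(-4) + (4)(-3) + (-1)(-1) = -15 = -15 ✓
Check eq2: (4)(-4) + (-3)(-3) + (3)(-1) = -10 = -10 ✓
Check eq3: (-2)(-4) + (-2)(-3) + (-4)(-1) = 18 = 18 ✓

x = -4, y = -3, z = -1


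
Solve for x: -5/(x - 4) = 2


Multiply both sides by (x - 4): -5 = 2(x - 4)
Distribute: -5 = 2x - 8
2x = -5 + 8 = 3
x = 3/2

x = 3/2


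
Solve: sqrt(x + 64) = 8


Square both sides: x + 64 = 8^2 = 64
x = 64 - 64 = 0
x = 0
Check: sqrt(1*0 + 64) = sqrt(64) = 8 ✓

x = 0


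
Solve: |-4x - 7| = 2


An absolute value equation |expr| = 2 gives two cases:
Case 1: -4x - 7 = 2
  -4x = 9, so x = -9/4
Case 2: -4x - 7 = -2
  -4x = 5, so x = -5/4

x = -9/4, x = -5/4


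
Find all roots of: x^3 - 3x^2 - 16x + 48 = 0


Let p(x) = x^3 - 3x^2 - 16x + 48. By the rational root theorem (leading coefficient 1), any rational root is an integer divisor of 48: try ±1, ±2, ... in turn.
Test x = 1: value = 30 ≠ 0.
Test x = -1: value = 60 ≠ 0.
Test x = 2: value = 12 ≠ 0.
Test x = -2: value = 60 ≠ 0.
Test x = 3: value = 0 ✓, so (x - 3) is a factor.
Synthetic division by (x - 3): bring down 1; 1(3) - 3 = 0; 0(3) - 16 = -16; (-16)(3) + 48 = 0 → quotient x^2 - 16, remainder 0.
Solve the quadratic x^2 - 16 = 0: discriminant = 0^2 - 4(1)(-16) = 0 + 64 = 64.
sqrt(64) = 8, so x = (0 ± 8)/2: x = 4 or x = -4.
Collecting all roots found:

x = -4, x = 3, x = 4


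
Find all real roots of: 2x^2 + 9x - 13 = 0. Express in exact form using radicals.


Using the quadratic formula: x = (-b ± sqrt(b^2 - 4ac)) / (2a)
Here a = 2, b = 9, c = -13
Discriminant = b^2 - 4ac = 9^2 - 4(2)(-13) = 81 + 104 = 185
Since discriminant = 185 > 0, there are two real roots.
x = (-9 ± sqrt(185)) / 4
Numerically: x ≈ 1.1504 or x ≈ -5.6504

x = (-9 + sqrt(185)) / 4 or x = (-9 - sqrt(185)) / 4


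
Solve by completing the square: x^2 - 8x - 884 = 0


Start: x^2 - 8x - 884 = 0
Move constant: x^2 - 8x = 884
Half of -8 is -4, squared is 16
Add 16 to both sides: x^2 - 8x + 16 = 900
(x - 4)^2 = 900
x - 4 = ±30
x = 4 + 30 = 34 or x = 4 - 30 = -26

x = -26, x = 34


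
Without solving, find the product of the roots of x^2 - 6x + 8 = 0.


By Vieta's formulas for ax^2 + bx + c = 0:
  Sum of roots = -b/a
  Product of roots = c/a

Here a = 1, b = -6, c = 8
Sum = -(-6)/1 = 6
Product = 8/1 = 8

Product = 8


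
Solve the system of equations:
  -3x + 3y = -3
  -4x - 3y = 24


Using Cramer's rule:
Determinant D = (-3)(-3) - (-4)(3) = 9 + 12 = 21
Dx = (-3)(-3) - (24)(3) = 9 - 72 = -63
Dy = (-3)(24) - (-4)(-3) = -72 - 12 = -84
x = Dx/D = -63/21 = -3
y = Dy/D = -84/21 = -4

x = -3, y = -4


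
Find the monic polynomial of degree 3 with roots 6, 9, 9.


A monic polynomial with roots 6, 9, 9 is:
p(x) = (x - 6)(x - 9)(x - 9)
After multiplying by (x - 6): x - 6
After multiplying by (x - 9): x^2 - 15x + 54
After multiplying by (x - 9): x^3 - 24x^2 + 189x - 486

x^3 - 24x^2 + 189x - 486


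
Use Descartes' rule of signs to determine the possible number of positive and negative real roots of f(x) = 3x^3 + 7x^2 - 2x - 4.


Descartes' rule of signs:

For positive roots, count sign changes in f(x) = 3x^3 + 7x^2 - 2x - 4:
Signs of coefficients: +, +, -, -
Number of sign changes: 1
Possible positive real roots: 1

For negative roots, examine f(-x) = -3x^3 + 7x^2 + 2x - 4:
Signs of coefficients: -, +, +, -
Number of sign changes: 2
Possible negative real roots: 2, 0

Positive roots: 1; Negative roots: 2 or 0


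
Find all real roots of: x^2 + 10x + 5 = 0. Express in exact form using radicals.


Using the quadratic formula: x = (-b ± sqrt(b^2 - 4ac)) / (2a)
Here a = 1, b = 10, c = 5
Discriminant = b^2 - 4ac = 10^2 - 4(1)(5) = 100 - 20 = 80
Since discriminant = 80 > 0, there are two real roots.
x = (-10 ± 4*sqrt(5)) / 2
Simplifying: x = -5 ± 2*sqrt(5)
Numerically: x ≈ -0.5279 or x ≈ -9.4721

x = -5 + 2*sqrt(5) or x = -5 - 2*sqrt(5)


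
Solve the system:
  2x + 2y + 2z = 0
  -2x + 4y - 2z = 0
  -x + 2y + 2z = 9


Using Cramer's rule. Expand each determinant along the first row.
D  = 2*[4*2 - (-2)*2] - 2*[(-2)*2 - (-2)*(-1)] + 2*[(-2)*2 - 4*(-1)]
  = 2*(12) - 2*(-6) + 2*(0) = 36
Dx = 0*[4*2 - (-2)*2] - 2*[0*2 - (-2)*9] + 2*[0*2 - 4*9]
  = 0*(12) - 2*(18) + 2*(-36) = -108
Dy = 2*[0*2 - (-2)*9] - 0*[(-2)*2 - (-2)*(-1)] + 2*[(-2)*9 - 0*(-1)]
  = 2*(18) - 0*(-6) + 2*(-18) = 0
Dz = 2*[4*9 - 0*2] - 2*[(-2)*9 - 0*(-1)] + 0*[(-2)*2 - 4*(-1)]
  = 2*(36) - 2*(-18) + 0*(0) = 108
x = Dx/D = -108/36 = -3, y = Dy/D = 0/36 = 0, z = Dz/D = 108/36 = 3
Check eq1: (2)(-3) + (2)(0) + (2)(3) = 0 = 0 ✓
Check eq2: (-2)(-3) + (4)(0) + (-2)(3) = 0 = 0 ✓
Check eq3: (-1)(-3) + (2)(0) + (2)(3) = 9 = 9 ✓

x = -3, y = 0, z = 3


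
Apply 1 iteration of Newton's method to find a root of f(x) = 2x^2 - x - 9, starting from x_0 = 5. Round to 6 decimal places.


Newton's method: x_(n+1) = x_n - f(x_n)/f'(x_n)
f(x) = 2x^2 - x - 9
f'(x) = 4x - 1

Iteration 1:
  f(5.000000) = 36.000000
  f'(5.000000) = 19.000000
  x_1 = 5.000000 - (36.000000)/(19.000000) = 3.105263

x_1 = 3.105263


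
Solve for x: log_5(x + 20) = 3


Convert to exponential form: x + 20 = 5^3 = 125
x = 125 - 20 = 105
Check: log_5(105 + 20) = log_5(125) = log_5(125) = 3 ✓

x = 105


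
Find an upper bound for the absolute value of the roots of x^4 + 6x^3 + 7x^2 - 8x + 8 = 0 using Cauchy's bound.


Cauchy's bound: all roots r satisfy |r| <= 1 + max(|a_i/a_n|) for i = 0,...,n-1
where a_n is the leading coefficient.

Coefficients: [1, 6, 7, -8, 8]
Leading coefficient a_n = 1
Ratios |a_i/a_n|: 6, 7, 8, 8
Maximum ratio: 8
Cauchy's bound: |r| <= 1 + 8 = 9

Upper bound = 9


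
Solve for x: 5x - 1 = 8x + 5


Starting with: 5x - 1 = 8x + 5
Move all x terms to left: (5 - 8)x = 5 + 1
Simplify: -3x = 6
Divide both sides by -3: x = -2

x = -2


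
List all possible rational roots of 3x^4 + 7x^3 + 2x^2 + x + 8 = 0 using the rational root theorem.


Rational root theorem: possible roots are ±p/q where:
  p divides the constant term (8): p ∈ {1, 2, 4, 8}
  q divides the leading coefficient (3): q ∈ {1, 3}

All possible rational roots: -8, -4, -8/3, -2, -4/3, -1, -2/3, -1/3, 1/3, 2/3, 1, 4/3, 2, 8/3, 4, 8

-8, -4, -8/3, -2, -4/3, -1, -2/3, -1/3, 1/3, 2/3, 1, 4/3, 2, 8/3, 4, 8


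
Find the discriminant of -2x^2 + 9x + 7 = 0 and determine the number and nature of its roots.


For ax^2 + bx + c = 0, discriminant D = b^2 - 4ac
Here a = -2, b = 9, c = 7
D = (9)^2 - 4(-2)(7) = 81 + 56 = 137

D = 137 > 0 but not a perfect square
The equation has 2 distinct real irrational roots.

Discriminant = 137, 2 distinct real irrational roots


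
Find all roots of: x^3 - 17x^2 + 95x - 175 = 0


Let p(x) = x^3 - 17x^2 + 95x - 175. By the rational root theorem (leading coefficient 1), any rational root is an integer divisor of 175: try ±1, ±2, ... in turn.
Test x = 1: value = -96 ≠ 0.
Test x = -1: value = -288 ≠ 0.
Test x = 5: value = 0 ✓, so (x - 5) is a factor.
Synthetic division by (x - 5): bring down 1; 1(5) - 17 = -12; (-12)(5) + 95 = 35; 35(5) - 175 = 0 → quotient x^2 - 12x + 35, remainder 0.
Solve the quadratic x^2 - 12x + 35 = 0: discriminant = (-12)^2 - 4(1)(35) = 144 - 140 = 4.
sqrt(4) = 2, so x = (12 ± 2)/2: x = 7 or x = 5.
Collecting all roots found:

x = 5 (multiplicity 2), x = 7


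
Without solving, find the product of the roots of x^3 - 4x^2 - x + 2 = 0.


By Vieta's formulas for x^3 + bx^2 + cx + d = 0:
  r1 + r2 + r3 = -b/a = 4
  r1*r2 + r1*r3 + r2*r3 = c/a = -1
  r1*r2*r3 = -d/a = -2


Product = -2


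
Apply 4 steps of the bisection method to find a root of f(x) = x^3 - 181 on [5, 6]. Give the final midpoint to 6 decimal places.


f(x) = x^3 - 181
f(5) = -56 < 0
f(6) = 35 > 0

Step 1: midpoint = (5.000000 + 6.000000)/2 = 5.500000
  f(5.500000) = -14.625000
  f(mid) < 0, so root is in [5.500000, 6.000000]

Step 2: midpoint = (5.500000 + 6.000000)/2 = 5.750000
  f(5.750000) = 9.109375
  f(mid) > 0, so root is in [5.500000, 5.750000]

Step 3: midpoint = (5.500000 + 5.750000)/2 = 5.625000
  f(5.625000) = -3.021484
  f(mid) < 0, so root is in [5.625000, 5.750000]

Step 4: midpoint = (5.625000 + 5.750000)/2 = 5.687500
  f(5.687500) = 2.977295
  f(mid) > 0, so root is in [5.625000, 5.687500]

midpoint = 5.687500


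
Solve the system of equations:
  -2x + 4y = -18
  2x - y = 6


Using Cramer's rule:
Determinant D = (-2)(-1) - (2)(4) = 2 - 8 = -6
Dx = (-18)(-1) - (6)(4) = 18 - 24 = -6
Dy = (-2)(6) - (2)(-18) = -12 + 36 = 24
x = Dx/D = -6/-6 = 1
y = Dy/D = 24/-6 = -4

x = 1, y = -4


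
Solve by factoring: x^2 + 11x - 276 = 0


We need two numbers that multiply to -276 and add to 11.
Those numbers are -12 and 23 (since (-12) * 23 = -276 and (-12) + 23 = 11).
So x^2 + 11x - 276 = (x - 12)(x + 23) = 0
Setting each factor to zero: x = 12 or x = -23

x = -23, x = 12


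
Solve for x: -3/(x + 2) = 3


Multiply both sides by (x + 2): -3 = 3(x + 2)
Distribute: -3 = 3x + 6
3x = -3 - 6 = -9
x = -3

x = -3


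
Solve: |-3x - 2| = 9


An absolute value equation |expr| = 9 gives two cases:
Case 1: -3x - 2 = 9
  -3x = 11, so x = -11/3
Case 2: -3x - 2 = -9
  -3x = -7, so x = 7/3

x = -11/3, x = 7/3


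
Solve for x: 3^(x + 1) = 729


Express both sides with the same base.
729 = 3^6
Since the bases match, equate exponents: x + 1 = 6
So x = 6 - (1) = 5

x = 5


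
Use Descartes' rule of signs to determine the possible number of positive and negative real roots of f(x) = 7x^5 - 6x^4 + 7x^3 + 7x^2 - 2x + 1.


Descartes' rule of signs:

For positive roots, count sign changes in f(x) = 7x^5 - 6x^4 + 7x^3 + 7x^2 - 2x + 1:
Signs of coefficients: +, -, +, +, -, +
Number of sign changes: 4
Possible positive real roots: 4, 2, 0

For negative roots, examine f(-x) = -7x^5 - 6x^4 - 7x^3 + 7x^2 + 2x + 1:
Signs of coefficients: -, -, -, +, +, +
Number of sign changes: 1
Possible negative real roots: 1

Positive roots: 4 or 2 or 0; Negative roots: 1


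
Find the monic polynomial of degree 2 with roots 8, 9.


A monic polynomial with roots 8, 9 is:
p(x) = (x - 8)(x - 9)
After multiplying by (x - 8): x - 8
After multiplying by (x - 9): x^2 - 17x + 72

x^2 - 17x + 72


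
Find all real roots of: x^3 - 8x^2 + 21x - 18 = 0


Let p(x) = x^3 - 8x^2 + 21x - 18. By the rational root theorem (leading coefficient 1), any rational root is an integer divisor of 18: try ±1, ±2, ... in turn.
Test x = 1: value = -4 ≠ 0.
Test x = -1: value = -48 ≠ 0.
Test x = 2: value = 0 ✓, so (x - 2) is a factor.
Synthetic division by (x - 2): bring down 1; 1(2) - 8 = -6; (-6)(2) + 21 = 9; 9(2) - 18 = 0 → quotient x^2 - 6x + 9, remainder 0.
Solve the quadratic x^2 - 6x + 9 = 0: discriminant = (-6)^2 - 4(1)(9) = 36 - 36 = 0.
Discriminant = 0, so a double root: x = 6/2 = 3.

x = 2, x = 3 (multiplicity 2)


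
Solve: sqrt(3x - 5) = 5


Square both sides: 3x - 5 = 5^2 = 25
3x = 25 + 5 = 30
x = 10
Check: sqrt(3*10 - 5) = sqrt(25) = 5 ✓

x = 10


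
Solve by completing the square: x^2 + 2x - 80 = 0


Start: x^2 + 2x - 80 = 0
Move constant: x^2 + 2x = 80
Half of 2 is 1, squared is 1
Add 1 to both sides: x^2 + 2x + 1 = 81
(x + 1)^2 = 81
x + 1 = ±9
x = -1 + 9 = 8 or x = -1 - 9 = -10

x = -10, x = 8


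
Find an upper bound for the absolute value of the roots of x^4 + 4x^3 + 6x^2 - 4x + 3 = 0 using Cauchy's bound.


Cauchy's bound: all roots r satisfy |r| <= 1 + max(|a_i/a_n|) for i = 0,...,n-1
where a_n is the leading coefficient.

Coefficients: [1, 4, 6, -4, 3]
Leading coefficient a_n = 1
Ratios |a_i/a_n|: 4, 6, 4, 3
Maximum ratio: 6
Cauchy's bound: |r| <= 1 + 6 = 7

Upper bound = 7


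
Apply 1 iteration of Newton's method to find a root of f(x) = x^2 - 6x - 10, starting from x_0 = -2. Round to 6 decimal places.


Newton's method: x_(n+1) = x_n - f(x_n)/f'(x_n)
f(x) = x^2 - 6x - 10
f'(x) = 2x - 6

Iteration 1:
  f(-2.000000) = 6.000000
  f'(-2.000000) = -10.000000
  x_1 = -2.000000 - (6.000000)/(-10.000000) = -1.400000

x_1 = -1.400000


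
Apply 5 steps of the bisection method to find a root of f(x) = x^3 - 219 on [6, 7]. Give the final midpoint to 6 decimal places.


f(x) = x^3 - 219
f(6) = -3 < 0
f(7) = 124 > 0

Step 1: midpoint = (6.000000 + 7.000000)/2 = 6.500000
  f(6.500000) = 55.625000
  f(mid) > 0, so root is in [6.000000, 6.500000]

Step 2: midpoint = (6.000000 + 6.500000)/2 = 6.250000
  f(6.250000) = 25.140625
  f(mid) > 0, so root is in [6.000000, 6.250000]

Step 3: midpoint = (6.000000 + 6.250000)/2 = 6.125000
  f(6.125000) = 10.783203
  f(mid) > 0, so root is in [6.000000, 6.125000]

Step 4: midpoint = (6.000000 + 6.125000)/2 = 6.062500
  f(6.062500) = 3.820557
  f(mid) > 0, so root is in [6.000000, 6.062500]

Step 5: midpoint = (6.000000 + 6.062500)/2 = 6.031250
  f(6.031250) = 0.392609
  f(mid) > 0, so root is in [6.000000, 6.031250]

midpoint = 6.031250


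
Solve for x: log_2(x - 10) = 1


Convert to exponential form: x - 10 = 2^1 = 2
x = 2 + 10 = 12
Check: log_2(12 - 10) = log_2(2) = log_2(2) = 1 ✓

x = 12


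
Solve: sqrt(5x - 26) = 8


Square both sides: 5x - 26 = 8^2 = 64
5x = 64 + 26 = 90
x = 18
Check: sqrt(5*18 - 26) = sqrt(64) = 8 ✓

x = 18


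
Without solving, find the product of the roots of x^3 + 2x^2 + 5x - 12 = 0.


By Vieta's formulas for x^3 + bx^2 + cx + d = 0:
  r1 + r2 + r3 = -b/a = -2
  r1*r2 + r1*r3 + r2*r3 = c/a = 5
  r1*r2*r3 = -d/a = 12


Product = 12


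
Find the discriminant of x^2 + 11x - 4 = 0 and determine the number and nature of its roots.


For ax^2 + bx + c = 0, discriminant D = b^2 - 4ac
Here a = 1, b = 11, c = -4
D = (11)^2 - 4(1)(-4) = 121 + 16 = 137

D = 137 > 0 but not a perfect square
The equation has 2 distinct real irrational roots.

Discriminant = 137, 2 distinct real irrational roots


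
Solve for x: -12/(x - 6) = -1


Multiply both sides by (x - 6): -12 = -1(x - 6)
Distribute: -12 = -x + 6
-x = -12 - 6 = -18
x = 18

x = 18


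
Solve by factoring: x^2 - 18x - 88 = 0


We need two numbers that multiply to -88 and add to -18.
Those numbers are -22 and 4 (since (-22) * 4 = -88 and (-22) + 4 = -18).
So x^2 - 18x - 88 = (x - 22)(x + 4) = 0
Setting each factor to zero: x = 22 or x = -4

x = -4, x = 22


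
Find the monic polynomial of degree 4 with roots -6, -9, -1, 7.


A monic polynomial with roots -6, -9, -1, 7 is:
p(x) = (x + 6)(x + 9)(x + 1)(x - 7)
After multiplying by (x + 6): x + 6
After multiplying by (x + 9): x^2 + 15x + 54
After multiplying by (x + 1): x^3 + 16x^2 + 69x + 54
After multiplying by (x - 7): x^4 + 9x^3 - 43x^2 - 429x - 378

x^4 + 9x^3 - 43x^2 - 429x - 378


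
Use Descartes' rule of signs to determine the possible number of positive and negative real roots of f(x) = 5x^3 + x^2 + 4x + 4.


Descartes' rule of signs:

For positive roots, count sign changes in f(x) = 5x^3 + x^2 + 4x + 4:
Signs of coefficients: +, +, +, +
Number of sign changes: 0
Possible positive real roots: 0

For negative roots, examine f(-x) = -5x^3 + x^2 - 4x + 4:
Signs of coefficients: -, +, -, +
Number of sign changes: 3
Possible negative real roots: 3, 1

Positive roots: 0; Negative roots: 3 or 1


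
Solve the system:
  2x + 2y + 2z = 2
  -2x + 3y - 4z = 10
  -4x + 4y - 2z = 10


Using Cramer's rule. Expand each determinant along the first row.
D  = 2*[3*(-2) - (-4)*4] - 2*[(-2)*(-2) - (-4)*(-4)] + 2*[(-2)*4 - 3*(-4)]
  = 2*(10) - 2*(-12) + 2*(4) = 52
Dx = 2*[3*(-2) - (-4)*4] - 2*[10*(-2) - (-4)*10] + 2*[10*4 - 3*10]
  = 2*(10) - 2*(20) + 2*(10) = 0
Dy = 2*[10*(-2) - (-4)*10] - 2*[(-2)*(-2) - (-4)*(-4)] + 2*[(-2)*10 - 10*(-4)]
  = 2*(20) - 2*(-12) + 2*(20) = 104
Dz = 2*[3*10 - 10*4] - 2*[(-2)*10 - 10*(-4)] + 2*[(-2)*4 - 3*(-4)]
  = 2*(-10) - 2*(20) + 2*(4) = -52
x = Dx/D = 0/52 = 0, y = Dy/D = 104/52 = 2, z = Dz/D = -52/52 = -1
Check eq1: (2)(0) + (2)(2) + (2)(-1) = 2 = 2 ✓
Check eq2: (-2)(0) + (3)(2) + (-4)(-1) = 10 = 10 ✓
Check eq3: (-4)(0) + (4)(2) + (-2)(-1) = 10 = 10 ✓

x = 0, y = 2, z = -1


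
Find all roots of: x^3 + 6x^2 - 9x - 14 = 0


Let p(x) = x^3 + 6x^2 - 9x - 14. By the rational root theorem (leading coefficient 1), any rational root is an integer divisor of 14: try ±1, ±2, ... in turn.
Test x = 1: value = -16 ≠ 0.
Test x = -1: value = 0 ✓, so (x + 1) is a factor.
Synthetic division by (x + 1): bring down 1; 1(-1) + 6 = 5; 5(-1) - 9 = -14; (-14)(-1) - 14 = 0 → quotient x^2 + 5x - 14, remainder 0.
Solve the quadratic x^2 + 5x - 14 = 0: discriminant = 5^2 - 4(1)(-14) = 25 + 56 = 81.
sqrt(81) = 9, so x = (-5 ± 9)/2: x = 2 or x = -7.
Collecting all roots found:

x = -7, x = -1, x = 2


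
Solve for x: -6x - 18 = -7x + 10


Starting with: -6x - 18 = -7x + 10
Move all x terms to left: (-6 + 7)x = 10 + 18
Simplify: x = 28
Divide both sides by 1: x = 28

x = 28


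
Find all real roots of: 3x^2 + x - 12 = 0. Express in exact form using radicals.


Using the quadratic formula: x = (-b ± sqrt(b^2 - 4ac)) / (2a)
Here a = 3, b = 1, c = -12
Discriminant = b^2 - 4ac = 1^2 - 4(3)(-12) = 1 + 144 = 145
Since discriminant = 145 > 0, there are two real roots.
x = (-1 ± sqrt(145)) / 6
Numerically: x ≈ 1.8403 or x ≈ -2.1736

x = (-1 + sqrt(145)) / 6 or x = (-1 - sqrt(145)) / 6


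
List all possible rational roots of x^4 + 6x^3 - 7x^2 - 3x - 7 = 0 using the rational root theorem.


Rational root theorem: possible roots are ±p/q where:
  p divides the constant term (-7): p ∈ {1, 7}
  q divides the leading coefficient (1): q ∈ {1}

All possible rational roots: -7, -1, 1, 7

-7, -1, 1, 7


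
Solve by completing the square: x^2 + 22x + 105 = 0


Start: x^2 + 22x + 105 = 0
Move constant: x^2 + 22x = -105
Half of 22 is 11, squared is 121
Add 121 to both sides: x^2 + 22x + 121 = 16
(x + 11)^2 = 16
x + 11 = ±4
x = -11 + 4 = -7 or x = -11 - 4 = -15

x = -15, x = -7


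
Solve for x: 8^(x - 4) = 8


Express both sides with the same base.
8 = 8^1
Since the bases match, equate exponents: x - 4 = 1
So x = 1 - (-4) = 5

x = 5


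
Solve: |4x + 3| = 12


An absolute value equation |expr| = 12 gives two cases:
Case 1: 4x + 3 = 12
  4x = 9, so x = 9/4
Case 2: 4x + 3 = -12
  4x = -15, so x = -15/4

x = -15/4, x = 9/4


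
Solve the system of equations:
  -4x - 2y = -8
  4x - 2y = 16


Using Cramer's rule:
Determinant D = (-4)(-2) - (4)(-2) = 8 + 8 = 16
Dx = (-8)(-2) - (16)(-2) = 16 + 32 = 48
Dy = (-4)(16) - (4)(-8) = -64 + 32 = -32
x = Dx/D = 48/16 = 3
y = Dy/D = -32/16 = -2

x = 3, y = -2


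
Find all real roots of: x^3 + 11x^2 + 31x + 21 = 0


Let p(x) = x^3 + 11x^2 + 31x + 21. By the rational root theorem (leading coefficient 1), any rational root is an integer divisor of 21: try ±1, ±2, ... in turn.
Test x = 1: value = 64 ≠ 0.
Test x = -1: value = 0 ✓, so (x + 1) is a factor.
Synthetic division by (x + 1): bring down 1; 1(-1) + 11 = 10; 10(-1) + 31 = 21; 21(-1) + 21 = 0 → quotient x^2 + 10x + 21, remainder 0.
Solve the quadratic x^2 + 10x + 21 = 0: discriminant = 10^2 - 4(1)(21) = 100 - 84 = 16.
sqrt(16) = 4, so x = (-10 ± 4)/2: x = -3 or x = -7.

x = -7, x = -3, x = -1


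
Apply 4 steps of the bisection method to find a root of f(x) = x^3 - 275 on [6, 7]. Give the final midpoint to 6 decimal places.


f(x) = x^3 - 275
f(6) = -59 < 0
f(7) = 68 > 0

Step 1: midpoint = (6.000000 + 7.000000)/2 = 6.500000
  f(6.500000) = -0.375000
  f(mid) < 0, so root is in [6.500000, 7.000000]

Step 2: midpoint = (6.500000 + 7.000000)/2 = 6.750000
  f(6.750000) = 32.546875
  f(mid) > 0, so root is in [6.500000, 6.750000]

Step 3: midpoint = (6.500000 + 6.750000)/2 = 6.625000
  f(6.625000) = 15.775391
  f(mid) > 0, so root is in [6.500000, 6.625000]

Step 4: midpoint = (6.500000 + 6.625000)/2 = 6.562500
  f(6.562500) = 7.623291
  f(mid) > 0, so root is in [6.500000, 6.562500]

midpoint = 6.562500


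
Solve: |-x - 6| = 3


An absolute value equation |expr| = 3 gives two cases:
Case 1: -x - 6 = 3
  -x = 9, so x = -9
Case 2: -x - 6 = -3
  -x = 3, so x = -3

x = -9, x = -3


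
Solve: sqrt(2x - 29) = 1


Square both sides: 2x - 29 = 1^2 = 1
2x = 1 + 29 = 30
x = 15
Check: sqrt(2*15 - 29) = sqrt(1) = 1 ✓

x = 15


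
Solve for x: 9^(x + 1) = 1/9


Express both sides with the same base.
1/9 = 9^(-1)
Since the bases match, equate exponents: x + 1 = -1
So x = -1 - (1) = -2

x = -2


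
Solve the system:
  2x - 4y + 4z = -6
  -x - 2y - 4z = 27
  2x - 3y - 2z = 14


Using Cramer's rule. Expand each determinant along the first row.
D  = 2*[(-2)*(-2) - (-4)*(-3)] - (-4)*[(-1)*(-2) - (-4)*2] + 4*[(-1)*(-3) - (-2)*2]
  = 2*(-8) - (-4)*(10) + 4*(7) = 52
Dx = (-6)*[(-2)*(-2) - (-4)*(-3)] - (-4)*[27*(-2) - (-4)*14] + 4*[27*(-3) - (-2)*14]
  = (-6)*(-8) - (-4)*(2) + 4*(-53) = -156
Dy = 2*[27*(-2) - (-4)*14] - (-6)*[(-1)*(-2) - (-4)*2] + 4*[(-1)*14 - 27*2]
  = 2*(2) - (-6)*(10) + 4*(-68) = -208
Dz = 2*[(-2)*14 - 27*(-3)] - (-4)*[(-1)*14 - 27*2] + (-6)*[(-1)*(-3) - (-2)*2]
  = 2*(53) - (-4)*(-68) + (-6)*(7) = -208
x = Dx/D = -156/52 = -3, y = Dy/D = -208/52 = -4, z = Dz/D = -208/52 = -4
Check eq1: (2)(-3) + (-4)(-4) + (4)(-4) = -6 = -6 ✓
Check eq2: (-1)(-3) + (-2)(-4) + (-4)(-4) = 27 = 27 ✓
Check eq3: (2)(-3) + (-3)(-4) + (-2)(-4) = 14 = 14 ✓

x = -3, y = -4, z = -4


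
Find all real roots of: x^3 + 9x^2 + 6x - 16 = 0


Let p(x) = x^3 + 9x^2 + 6x - 16. By the rational root theorem (leading coefficient 1), any rational root is an integer divisor of 16: try ±1, ±2, ... in turn.
Test x = 1: value = 0 ✓, so (x - 1) is a factor.
Synthetic division by (x - 1): bring down 1; 1(1) + 9 = 10; 10(1) + 6 = 16; 16(1) - 16 = 0 → quotient x^2 + 10x + 16, remainder 0.
Solve the quadratic x^2 + 10x + 16 = 0: discriminant = 10^2 - 4(1)(16) = 100 - 64 = 36.
sqrt(36) = 6, so x = (-10 ± 6)/2: x = -2 or x = -8.

x = -8, x = -2, x = 1


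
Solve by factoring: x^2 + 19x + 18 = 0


We need two numbers that multiply to 18 and add to 19.
Those numbers are 1 and 18 (since 1 * 18 = 18 and 1 + 18 = 19).
So x^2 + 19x + 18 = (x + 1)(x + 18) = 0
Setting each factor to zero: x = -1 or x = -18

x = -18, x = -1


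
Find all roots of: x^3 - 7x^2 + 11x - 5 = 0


Let p(x) = x^3 - 7x^2 + 11x - 5. By the rational root theorem (leading coefficient 1), any rational root is an integer divisor of 5: try ±1, ±2, ... in turn.
Test x = 1: value = 0 ✓, so (x - 1) is a factor.
Synthetic division by (x - 1): bring down 1; 1(1) - 7 = -6; (-6)(1) + 11 = 5; 5(1) - 5 = 0 → quotient x^2 - 6x + 5, remainder 0.
Solve the quadratic x^2 - 6x + 5 = 0: discriminant = (-6)^2 - 4(1)(5) = 36 - 20 = 16.
sqrt(16) = 4, so x = (6 ± 4)/2: x = 5 or x = 1.
Collecting all roots found:

x = 1 (multiplicity 2), x = 5


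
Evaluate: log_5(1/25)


We need the exponent such that 5^? = 1/25
5^(-2) = 1/5^2 = 1/25
Therefore log_5(1/25) = -2

-2


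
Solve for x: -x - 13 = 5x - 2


Starting with: -x - 13 = 5x - 2
Move all x terms to left: (-1 - 5)x = -2 + 13
Simplify: -6x = 11
Divide both sides by -6: x = -11/6

x = -11/6


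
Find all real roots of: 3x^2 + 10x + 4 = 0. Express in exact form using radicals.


Using the quadratic formula: x = (-b ± sqrt(b^2 - 4ac)) / (2a)
Here a = 3, b = 10, c = 4
Discriminant = b^2 - 4ac = 10^2 - 4(3)(4) = 100 - 48 = 52
Since discriminant = 52 > 0, there are two real roots.
x = (-10 ± 2*sqrt(13)) / 6
Simplifying: x = (-5 ± sqrt(13)) / 3
Numerically: x ≈ -0.4648 or x ≈ -2.8685

x = (-5 + sqrt(13)) / 3 or x = (-5 - sqrt(13)) / 3


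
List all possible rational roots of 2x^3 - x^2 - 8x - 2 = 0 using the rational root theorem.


Rational root theorem: possible roots are ±p/q where:
  p divides the constant term (-2): p ∈ {1, 2}
  q divides the leading coefficient (2): q ∈ {1, 2}

All possible rational roots: -2, -1, -1/2, 1/2, 1, 2

-2, -1, -1/2, 1/2, 1, 2


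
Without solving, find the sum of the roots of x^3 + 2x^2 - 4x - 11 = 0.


By Vieta's formulas for x^3 + bx^2 + cx + d = 0:
  r1 + r2 + r3 = -b/a = -2
  r1*r2 + r1*r3 + r2*r3 = c/a = -4
  r1*r2*r3 = -d/a = 11


Sum = -2


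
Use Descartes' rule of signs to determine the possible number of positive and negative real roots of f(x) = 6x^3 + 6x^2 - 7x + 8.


Descartes' rule of signs:

For positive roots, count sign changes in f(x) = 6x^3 + 6x^2 - 7x + 8:
Signs of coefficients: +, +, -, +
Number of sign changes: 2
Possible positive real roots: 2, 0

For negative roots, examine f(-x) = -6x^3 + 6x^2 + 7x + 8:
Signs of coefficients: -, +, +, +
Number of sign changes: 1
Possible negative real roots: 1

Positive roots: 2 or 0; Negative roots: 1


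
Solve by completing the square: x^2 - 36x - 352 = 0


Start: x^2 - 36x - 352 = 0
Move constant: x^2 - 36x = 352
Half of -36 is -18, squared is 324
Add 324 to both sides: x^2 - 36x + 324 = 676
(x - 18)^2 = 676
x - 18 = ±26
x = 18 + 26 = 44 or x = 18 - 26 = -8

x = -8, x = 44


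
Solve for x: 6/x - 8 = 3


Subtract -8 from both sides: 6/x = 11
Multiply both sides by x: 6 = 11 * x
Divide by 11: x = 6/11

x = 6/11


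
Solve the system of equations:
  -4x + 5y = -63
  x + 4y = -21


Using Cramer's rule:
Determinant D = (-4)(4) - (1)(5) = -16 - 5 = -21
Dx = (-63)(4) - (-21)(5) = -252 + 105 = -147
Dy = (-4)(-21) - (1)(-63) = 84 + 63 = 147
x = Dx/D = -147/-21 = 7
y = Dy/D = 147/-21 = -7

x = 7, y = -7


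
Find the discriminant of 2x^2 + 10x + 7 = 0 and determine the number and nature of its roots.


For ax^2 + bx + c = 0, discriminant D = b^2 - 4ac
Here a = 2, b = 10, c = 7
D = (10)^2 - 4(2)(7) = 100 - 56 = 44

D = 44 > 0 but not a perfect square
The equation has 2 distinct real irrational roots.

Discriminant = 44, 2 distinct real irrational roots


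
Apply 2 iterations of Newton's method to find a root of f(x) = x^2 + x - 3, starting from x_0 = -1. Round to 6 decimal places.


Newton's method: x_(n+1) = x_n - f(x_n)/f'(x_n)
f(x) = x^2 + x - 3
f'(x) = 2x + 1

Iteration 1:
  f(-1.000000) = -3.000000
  f'(-1.000000) = -1.000000
  x_1 = -1.000000 - (-3.000000)/(-1.000000) = -4.000000

Iteration 2:
  f(-4.000000) = 9.000000
  f'(-4.000000) = -7.000000
  x_2 = -4.000000 - (9.000000)/(-7.000000) = -2.714286

x_2 = -2.714286


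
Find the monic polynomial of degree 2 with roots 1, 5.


A monic polynomial with roots 1, 5 is:
p(x) = (x - 1)(x - 5)
After multiplying by (x - 1): x - 1
After multiplying by (x - 5): x^2 - 6x + 5

x^2 - 6x + 5


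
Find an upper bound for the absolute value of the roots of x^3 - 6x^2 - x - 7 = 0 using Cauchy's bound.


Cauchy's bound: all roots r satisfy |r| <= 1 + max(|a_i/a_n|) for i = 0,...,n-1
where a_n is the leading coefficient.

Coefficients: [1, -6, -1, -7]
Leading coefficient a_n = 1
Ratios |a_i/a_n|: 6, 1, 7
Maximum ratio: 7
Cauchy's bound: |r| <= 1 + 7 = 8

Upper bound = 8


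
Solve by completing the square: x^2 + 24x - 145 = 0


Start: x^2 + 24x - 145 = 0
Move constant: x^2 + 24x = 145
Half of 24 is 12, squared is 144
Add 144 to both sides: x^2 + 24x + 144 = 289
(x + 12)^2 = 289
x + 12 = ±17
x = -12 + 17 = 5 or x = -12 - 17 = -29

x = -29, x = 5


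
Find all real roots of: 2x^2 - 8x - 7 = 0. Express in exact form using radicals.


Using the quadratic formula: x = (-b ± sqrt(b^2 - 4ac)) / (2a)
Here a = 2, b = -8, c = -7
Discriminant = b^2 - 4ac = (-8)^2 - 4(2)(-7) = 64 + 56 = 120
Since discriminant = 120 > 0, there are two real roots.
x = (8 ± 2*sqrt(30)) / 4
Simplifying: x = (4 ± sqrt(30)) / 2
Numerically: x ≈ 4.7386 or x ≈ -0.7386

x = (4 + sqrt(30)) / 2 or x = (4 - sqrt(30)) / 2
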